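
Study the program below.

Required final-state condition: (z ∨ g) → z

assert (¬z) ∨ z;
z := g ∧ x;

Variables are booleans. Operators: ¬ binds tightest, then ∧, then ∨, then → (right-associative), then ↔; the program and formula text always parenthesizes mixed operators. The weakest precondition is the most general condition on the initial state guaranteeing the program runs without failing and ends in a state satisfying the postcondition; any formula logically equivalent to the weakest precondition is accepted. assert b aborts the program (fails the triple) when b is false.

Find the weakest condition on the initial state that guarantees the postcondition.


Working backward. After the program, (z ∨ g) → z must hold.
Before z := g ∧ x: ((g ∧ x) ∨ g) → (g ∧ x)
Before assert (¬z) ∨ z: ((g ∧ x) ∨ g) → (g ∧ x)
Answer: WP = ((g ∧ x) ∨ g) → (g ∧ x)


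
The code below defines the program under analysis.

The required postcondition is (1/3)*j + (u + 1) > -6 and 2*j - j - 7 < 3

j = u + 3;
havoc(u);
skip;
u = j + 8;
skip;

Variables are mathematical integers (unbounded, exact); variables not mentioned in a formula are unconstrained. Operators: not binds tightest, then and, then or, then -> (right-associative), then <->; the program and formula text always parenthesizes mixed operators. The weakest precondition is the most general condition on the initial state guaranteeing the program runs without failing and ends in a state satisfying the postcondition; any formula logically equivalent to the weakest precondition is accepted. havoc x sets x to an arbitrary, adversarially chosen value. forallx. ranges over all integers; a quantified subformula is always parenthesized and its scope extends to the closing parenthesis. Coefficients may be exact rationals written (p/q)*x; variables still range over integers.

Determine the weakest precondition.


Working backward. After the program, the postcondition (1/3)*j + (u + 1) > -6 and 2*j - j - 7 < 3 must hold; in canonical form it is (1/3)*j + u > -7 and j < 10.
Before skip: (1/3)*j + u > -7 and j < 10
Before u := j + 8: (4/3)*j > -15 and j < 10
Before skip: (4/3)*j > -15 and j < 10
Before havoc u: (4/3)*j > -15 and j < 10
Before j := u + 3: (4/3)*u > -19 and u < 7
Answer: WP = (4/3)*u > -19 and u < 7


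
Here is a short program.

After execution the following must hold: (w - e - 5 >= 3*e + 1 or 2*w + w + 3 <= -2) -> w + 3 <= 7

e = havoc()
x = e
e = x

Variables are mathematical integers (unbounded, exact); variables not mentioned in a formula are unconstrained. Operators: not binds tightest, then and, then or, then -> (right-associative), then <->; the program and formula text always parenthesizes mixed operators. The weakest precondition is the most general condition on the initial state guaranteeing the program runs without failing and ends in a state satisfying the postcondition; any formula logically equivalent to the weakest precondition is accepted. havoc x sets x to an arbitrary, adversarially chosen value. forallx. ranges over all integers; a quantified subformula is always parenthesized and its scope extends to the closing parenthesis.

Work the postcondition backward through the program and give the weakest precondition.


Working backward. After the program, the postcondition (w - e - 5 >= 3*e + 1 or 2*w + w + 3 <= -2) -> w + 3 <= 7 must hold; in canonical form it is (w >= 4*e + 6 or 3*w <= -5) -> w <= 4.
Before e := x: (w >= 4*x + 6 or 3*w <= -5) -> w <= 4
Before x := e: (w >= 4*e + 6 or 3*w <= -5) -> w <= 4
Before havoc e: forall e_1. ((w >= 4*e_1 + 6 or 3*w <= -5) -> w <= 4)
Answer: WP = forall e_1. ((w >= 4*e_1 + 6 or 3*w <= -5) -> w <= 4)


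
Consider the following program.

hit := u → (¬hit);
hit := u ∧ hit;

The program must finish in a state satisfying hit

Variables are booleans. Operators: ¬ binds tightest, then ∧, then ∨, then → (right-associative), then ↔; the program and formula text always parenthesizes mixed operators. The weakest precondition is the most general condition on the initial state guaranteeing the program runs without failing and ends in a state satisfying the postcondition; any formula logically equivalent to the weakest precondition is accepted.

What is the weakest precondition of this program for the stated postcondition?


Working backward. After the program, hit must hold.
Before hit := u ∧ hit: u ∧ hit
Before hit := u → (¬hit): u ∧ (u → (¬hit))
Answer: WP = u ∧ (u → (¬hit))


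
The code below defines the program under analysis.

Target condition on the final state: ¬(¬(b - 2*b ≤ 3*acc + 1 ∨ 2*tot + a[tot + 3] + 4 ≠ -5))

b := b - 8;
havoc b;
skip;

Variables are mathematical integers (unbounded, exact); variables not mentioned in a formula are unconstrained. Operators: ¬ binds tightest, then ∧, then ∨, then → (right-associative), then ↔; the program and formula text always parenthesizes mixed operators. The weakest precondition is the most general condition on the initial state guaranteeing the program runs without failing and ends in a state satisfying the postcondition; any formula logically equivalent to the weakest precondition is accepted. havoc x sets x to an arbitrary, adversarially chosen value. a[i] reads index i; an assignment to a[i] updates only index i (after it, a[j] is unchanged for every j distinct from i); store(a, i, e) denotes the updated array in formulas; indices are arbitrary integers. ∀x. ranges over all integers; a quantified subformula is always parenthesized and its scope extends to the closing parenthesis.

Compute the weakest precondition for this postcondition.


Working backward. After the program, the postcondition ¬(¬(b - 2*b ≤ 3*acc + 1 ∨ 2*tot + a[tot + 3] + 4 ≠ -5)) must hold; in canonical form it is 3*acc + b ≥ -1 ∨ a[tot + 3] + 2*tot ≠ -9.
Before skip: 3*acc + b ≥ -1 ∨ a[tot + 3] + 2*tot ≠ -9
Before havoc b: ∀b_1. (3*acc + b_1 ≥ -1 ∨ a[tot + 3] + 2*tot ≠ -9)
Before b := b - 8: ∀b_1. (3*acc + b_1 ≥ -1 ∨ a[tot + 3] + 2*tot ≠ -9)
Answer: WP = ∀b_1. (3*acc + b_1 ≥ -1 ∨ a[tot + 3] + 2*tot ≠ -9)


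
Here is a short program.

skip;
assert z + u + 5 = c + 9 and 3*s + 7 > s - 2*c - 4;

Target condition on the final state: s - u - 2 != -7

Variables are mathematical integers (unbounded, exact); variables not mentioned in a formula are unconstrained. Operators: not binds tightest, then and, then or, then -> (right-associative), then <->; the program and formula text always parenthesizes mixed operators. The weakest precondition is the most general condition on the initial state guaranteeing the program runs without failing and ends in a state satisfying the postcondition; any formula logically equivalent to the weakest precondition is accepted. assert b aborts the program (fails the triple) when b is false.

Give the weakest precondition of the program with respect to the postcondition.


Working backward. After the program, the postcondition s - u - 2 != -7 must hold; in canonical form it is s != u - 5.
Before assert z + u + 5 = c + 9 and 3*s + 7 > s - 2*c - 4: u + z = c + 4 and 2*c + 2*s > -11 and s != u - 5
Before skip: u + z = c + 4 and 2*c + 2*s > -11 and s != u - 5
Answer: WP = u + z = c + 4 and 2*c + 2*s > -11 and s != u - 5


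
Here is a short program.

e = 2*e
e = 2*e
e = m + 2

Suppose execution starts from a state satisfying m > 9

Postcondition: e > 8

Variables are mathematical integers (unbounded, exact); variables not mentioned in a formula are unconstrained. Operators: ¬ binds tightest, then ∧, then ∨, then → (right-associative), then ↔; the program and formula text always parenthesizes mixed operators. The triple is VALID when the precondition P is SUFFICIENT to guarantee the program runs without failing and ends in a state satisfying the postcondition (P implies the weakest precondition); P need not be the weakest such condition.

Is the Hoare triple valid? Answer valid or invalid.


Working backward. After the program, e > 8 must hold.
Before e := m + 2: m > 6
Before e := 2*e: m > 6
Before e := 2*e: m > 6
The weakest precondition is m > 6.
Check whether m > 9 implies it.
Every state satisfying the precondition satisfies the weakest precondition: the implication holds.
Answer: valid


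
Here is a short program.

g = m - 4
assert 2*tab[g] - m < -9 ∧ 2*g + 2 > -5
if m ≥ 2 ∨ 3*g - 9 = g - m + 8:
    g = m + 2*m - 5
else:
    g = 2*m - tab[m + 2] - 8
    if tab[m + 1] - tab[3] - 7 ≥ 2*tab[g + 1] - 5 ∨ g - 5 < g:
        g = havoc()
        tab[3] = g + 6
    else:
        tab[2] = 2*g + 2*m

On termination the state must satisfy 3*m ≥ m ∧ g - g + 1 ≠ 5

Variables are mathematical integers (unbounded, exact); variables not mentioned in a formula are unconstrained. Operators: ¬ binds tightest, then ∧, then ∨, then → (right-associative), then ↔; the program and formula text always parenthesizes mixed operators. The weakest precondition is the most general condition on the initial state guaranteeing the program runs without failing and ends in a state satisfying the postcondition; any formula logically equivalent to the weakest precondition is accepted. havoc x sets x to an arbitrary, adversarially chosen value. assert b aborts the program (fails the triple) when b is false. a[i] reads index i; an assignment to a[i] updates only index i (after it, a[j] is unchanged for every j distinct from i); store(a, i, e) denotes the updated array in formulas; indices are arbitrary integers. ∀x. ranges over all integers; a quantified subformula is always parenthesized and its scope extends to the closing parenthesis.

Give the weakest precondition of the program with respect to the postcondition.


Working backward. After the program, the postcondition 3*m ≥ m ∧ g - g + 1 ≠ 5 must hold; in canonical form it is 2*m ≥ 0.
Then branch requires 2*m ≥ 0; else branch requires 2*m ≥ 0.
Before the if: ((m ≥ 2 ∨ 2*g + m = 17) → 2*m ≥ 0) ∧ ((¬(m ≥ 2 ∨ 2*g + m = 17)) → 2*m ≥ 0)
Before assert 2*tab[g] - m < -9 ∧ 2*g + 2 > -5: 2*tab[g] < m - 9 ∧ 2*g > -7 ∧ ((m ≥ 2 ∨ 2*g + m = 17) → 2*m ≥ 0) ∧ ((¬(m ≥ 2 ∨ 2*g + m = 17)) → 2*m ≥ 0)
Before g := m - 4: 2*tab[m - 4] < m - 9 ∧ 2*m > 1 ∧ ((m ≥ 2 ∨ 3*m = 25) → 2*m ≥ 0) ∧ ((¬(m ≥ 2 ∨ 3*m = 25)) → 2*m ≥ 0)
Answer: WP = 2*tab[m - 4] < m - 9 ∧ 2*m > 1 ∧ ((m ≥ 2 ∨ 3*m = 25) → 2*m ≥ 0) ∧ ((¬(m ≥ 2 ∨ 3*m = 25)) → 2*m ≥ 0)


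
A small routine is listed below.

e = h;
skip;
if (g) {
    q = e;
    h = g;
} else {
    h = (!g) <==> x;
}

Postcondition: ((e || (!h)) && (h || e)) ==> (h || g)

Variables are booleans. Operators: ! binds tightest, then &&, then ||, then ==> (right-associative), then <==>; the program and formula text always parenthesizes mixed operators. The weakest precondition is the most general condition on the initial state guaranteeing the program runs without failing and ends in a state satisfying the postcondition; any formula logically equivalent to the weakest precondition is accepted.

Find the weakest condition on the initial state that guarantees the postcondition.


Working backward. After the program, ((e || (!h)) && (h || e)) ==> (h || g) must hold.
Then branch requires ((e || (!g)) && (g || e)) ==> g; else branch requires ((e || (!((!g) <==> x))) && (((!g) <==> x) || e)) ==> (((!g) <==> x) || g).
Before the if: (g ==> (((e || (!g)) && (g || e)) ==> g)) && ((!g) ==> (((e || (!((!g) <==> x))) && (((!g) <==> x) || e)) ==> (((!g) <==> x) || g)))
Before skip: (g ==> (((e || (!g)) && (g || e)) ==> g)) && ((!g) ==> (((e || (!((!g) <==> x))) && (((!g) <==> x) || e)) ==> (((!g) <==> x) || g)))
Before e := h: (g ==> (((h || (!g)) && (g || h)) ==> g)) && ((!g) ==> (((h || (!((!g) <==> x))) && (((!g) <==> x) || h)) ==> (((!g) <==> x) || g)))
Answer: WP = (g ==> (((h || (!g)) && (g || h)) ==> g)) && ((!g) ==> (((h || (!((!g) <==> x))) && (((!g) <==> x) || h)) ==> (((!g) <==> x) || g)))


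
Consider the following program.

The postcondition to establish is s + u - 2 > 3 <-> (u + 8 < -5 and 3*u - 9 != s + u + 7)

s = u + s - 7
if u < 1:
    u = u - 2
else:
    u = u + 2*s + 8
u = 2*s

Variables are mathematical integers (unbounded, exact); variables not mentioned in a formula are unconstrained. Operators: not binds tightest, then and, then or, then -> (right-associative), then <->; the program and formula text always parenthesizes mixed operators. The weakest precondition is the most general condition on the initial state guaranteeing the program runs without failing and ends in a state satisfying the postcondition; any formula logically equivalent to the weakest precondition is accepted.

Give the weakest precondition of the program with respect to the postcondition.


Working backward. After the program, the postcondition s + u - 2 > 3 <-> (u + 8 < -5 and 3*u - 9 != s + u + 7) must hold; in canonical form it is s + u > 5 <-> (u < -13 and 2*u != s + 16).
Before u := 2*s: 3*s > 5 <-> (2*s < -13 and 3*s != 16)
Then branch requires 3*s > 5 <-> (2*s < -13 and 3*s != 16); else branch requires 3*s > 5 <-> (2*s < -13 and 3*s != 16).
Before the if: (u < 1 -> (3*s > 5 <-> (2*s < -13 and 3*s != 16))) and ((not (u < 1)) -> (3*s > 5 <-> (2*s < -13 and 3*s != 16)))
Before s := u + s - 7: (u < 1 -> (3*s + 3*u > 26 <-> (2*s + 2*u < 1 and 3*s + 3*u != 37))) and ((not (u < 1)) -> (3*s + 3*u > 26 <-> (2*s + 2*u < 1 and 3*s + 3*u != 37)))
Answer: WP = (u < 1 -> (3*s + 3*u > 26 <-> (2*s + 2*u < 1 and 3*s + 3*u != 37))) and ((not (u < 1)) -> (3*s + 3*u > 26 <-> (2*s + 2*u < 1 and 3*s + 3*u != 37)))


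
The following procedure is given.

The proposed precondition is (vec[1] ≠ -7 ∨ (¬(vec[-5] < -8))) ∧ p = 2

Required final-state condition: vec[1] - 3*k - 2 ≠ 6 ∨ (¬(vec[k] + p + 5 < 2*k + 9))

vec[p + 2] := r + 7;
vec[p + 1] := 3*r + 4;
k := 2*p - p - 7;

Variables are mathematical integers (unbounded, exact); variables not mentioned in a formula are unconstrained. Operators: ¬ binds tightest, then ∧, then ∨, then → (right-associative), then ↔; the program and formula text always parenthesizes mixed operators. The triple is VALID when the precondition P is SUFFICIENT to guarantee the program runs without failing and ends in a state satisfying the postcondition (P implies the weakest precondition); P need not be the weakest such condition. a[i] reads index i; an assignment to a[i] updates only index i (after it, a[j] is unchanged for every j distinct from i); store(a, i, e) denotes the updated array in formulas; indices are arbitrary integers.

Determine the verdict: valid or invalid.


Working backward. After the program, the postcondition vec[1] - 3*k - 2 ≠ 6 ∨ (¬(vec[k] + p + 5 < 2*k + 9)) must hold; in canonical form it is vec[1] ≠ 3*k + 8 ∨ (¬(vec[k] + p < 2*k + 4)).
Before k := 2*p - p - 7: vec[1] ≠ 3*p - 13 ∨ (¬(vec[p - 7] < p - 10))
Before vec[p + 1] := 3*r + 4: store(vec, p + 1, 3*r + 4)[1] ≠ 3*p - 13 ∨ (¬(store(vec, p + 1, 3*r + 4)[p - 7] < p - 10))
Before vec[p + 2] := r + 7: store(store(vec, p + 2, r + 7), p + 1, 3*r + 4)[1] ≠ 3*p - 13 ∨ (¬(store(store(vec, p + 2, r + 7), p + 1, 3*r + 4)[p - 7] < p - 10))
The weakest precondition is store(store(vec, p + 2, r + 7), p + 1, 3*r + 4)[1] ≠ 3*p - 13 ∨ (¬(store(store(vec, p + 2, r + 7), p + 1, 3*r + 4)[p - 7] < p - 10)).
Check whether (vec[1] ≠ -7 ∨ (¬(vec[-5] < -8))) ∧ p = 2 implies it.
Every state satisfying the precondition satisfies the weakest precondition: the implication holds.
Answer: valid


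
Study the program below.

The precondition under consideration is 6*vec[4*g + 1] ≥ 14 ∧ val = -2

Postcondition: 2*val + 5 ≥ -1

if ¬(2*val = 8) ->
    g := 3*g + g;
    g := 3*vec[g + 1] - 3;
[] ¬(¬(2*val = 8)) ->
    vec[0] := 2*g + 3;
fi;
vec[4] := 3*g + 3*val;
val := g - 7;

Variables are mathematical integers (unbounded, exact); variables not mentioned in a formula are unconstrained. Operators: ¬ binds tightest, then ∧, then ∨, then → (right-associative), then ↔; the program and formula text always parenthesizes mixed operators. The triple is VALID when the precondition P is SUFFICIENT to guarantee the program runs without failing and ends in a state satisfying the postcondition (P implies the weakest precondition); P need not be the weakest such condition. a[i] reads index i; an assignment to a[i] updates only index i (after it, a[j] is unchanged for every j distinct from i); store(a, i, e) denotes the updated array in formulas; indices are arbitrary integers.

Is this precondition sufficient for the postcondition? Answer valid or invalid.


Working backward. After the program, the postcondition 2*val + 5 ≥ -1 must hold; in canonical form it is 2*val ≥ -6.
Before val := g - 7: 2*g ≥ 8
Before vec[4] := 3*g + 3*val: 2*g ≥ 8
Then branch requires 6*vec[4*g + 1] ≥ 14; else branch requires 2*g ≥ 8.
Before the if: ((¬(2*val = 8)) → 6*vec[4*g + 1] ≥ 14) ∧ (2*val = 8 → 2*g ≥ 8)
The weakest precondition is ((¬(2*val = 8)) → 6*vec[4*g + 1] ≥ 14) ∧ (2*val = 8 → 2*g ≥ 8).
Check whether 6*vec[4*g + 1] ≥ 14 ∧ val = -2 implies it.
Every state satisfying the precondition satisfies the weakest precondition: the implication holds.
Answer: valid


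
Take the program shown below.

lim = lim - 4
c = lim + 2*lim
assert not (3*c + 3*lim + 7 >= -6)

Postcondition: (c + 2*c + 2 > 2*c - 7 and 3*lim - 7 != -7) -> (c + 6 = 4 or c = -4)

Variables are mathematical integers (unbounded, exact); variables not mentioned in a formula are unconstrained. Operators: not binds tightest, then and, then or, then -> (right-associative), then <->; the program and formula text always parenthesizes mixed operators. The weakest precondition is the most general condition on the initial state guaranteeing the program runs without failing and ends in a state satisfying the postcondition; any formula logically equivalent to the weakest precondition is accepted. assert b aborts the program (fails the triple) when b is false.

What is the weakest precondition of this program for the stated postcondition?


Working backward. After the program, the postcondition (c + 2*c + 2 > 2*c - 7 and 3*lim - 7 != -7) -> (c + 6 = 4 or c = -4) must hold; in canonical form it is (c > -9 and 3*lim != 0) -> (c = -2 or c = -4).
Before assert not (3*c + 3*lim + 7 >= -6): (not (3*c + 3*lim >= -13)) and ((c > -9 and 3*lim != 0) -> (c = -2 or c = -4))
Before c := lim + 2*lim: (not (12*lim >= -13)) and ((3*lim > -9 and 3*lim != 0) -> (3*lim = -2 or 3*lim = -4))
Before lim := lim - 4: (not (12*lim >= 35)) and ((3*lim > 3 and 3*lim != 12) -> (3*lim = 10 or 3*lim = 8))
Answer: WP = (not (12*lim >= 35)) and ((3*lim > 3 and 3*lim != 12) -> (3*lim = 10 or 3*lim = 8))


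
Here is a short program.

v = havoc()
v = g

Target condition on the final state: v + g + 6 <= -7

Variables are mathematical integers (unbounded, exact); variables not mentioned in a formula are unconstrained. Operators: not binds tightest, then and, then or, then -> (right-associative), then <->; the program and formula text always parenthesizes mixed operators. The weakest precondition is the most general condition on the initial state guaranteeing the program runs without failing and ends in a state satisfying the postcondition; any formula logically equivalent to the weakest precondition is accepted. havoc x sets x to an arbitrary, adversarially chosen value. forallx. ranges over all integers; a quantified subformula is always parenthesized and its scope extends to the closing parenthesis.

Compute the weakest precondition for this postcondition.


Working backward. After the program, the postcondition v + g + 6 <= -7 must hold; in canonical form it is g + v <= -13.
Before v := g: 2*g <= -13
Before havoc v: 2*g <= -13
Answer: WP = 2*g <= -13


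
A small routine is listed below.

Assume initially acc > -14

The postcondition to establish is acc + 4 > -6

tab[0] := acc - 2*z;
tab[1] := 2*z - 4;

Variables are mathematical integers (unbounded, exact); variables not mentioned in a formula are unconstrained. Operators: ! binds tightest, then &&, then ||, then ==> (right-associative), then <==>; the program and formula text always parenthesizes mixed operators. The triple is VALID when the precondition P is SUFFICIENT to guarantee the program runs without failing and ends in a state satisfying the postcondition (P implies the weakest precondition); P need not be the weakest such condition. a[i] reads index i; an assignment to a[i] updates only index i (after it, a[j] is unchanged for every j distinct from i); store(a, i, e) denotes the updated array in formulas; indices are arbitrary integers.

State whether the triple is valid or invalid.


Working backward. After the program, the postcondition acc + 4 > -6 must hold; in canonical form it is acc > -10.
Before tab[1] := 2*z - 4: acc > -10
Before tab[0] := acc - 2*z: acc > -10
The weakest precondition is acc > -10.
Check whether acc > -14 implies it.
Countermodel: at the initial state acc = -13, the precondition holds but the weakest precondition fails.
Answer: invalid


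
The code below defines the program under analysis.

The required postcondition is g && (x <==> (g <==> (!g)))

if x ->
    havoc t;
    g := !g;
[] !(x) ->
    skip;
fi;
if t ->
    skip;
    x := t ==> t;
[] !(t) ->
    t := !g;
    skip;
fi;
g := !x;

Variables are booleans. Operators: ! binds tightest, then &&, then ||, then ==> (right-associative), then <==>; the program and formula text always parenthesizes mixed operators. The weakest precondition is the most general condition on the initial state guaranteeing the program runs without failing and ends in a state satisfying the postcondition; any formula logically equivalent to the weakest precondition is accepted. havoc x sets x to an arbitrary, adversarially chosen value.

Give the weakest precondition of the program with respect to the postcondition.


Working backward. After the program, g && (x <==> (g <==> (!g))) must hold.
Before g := !x: (!x) && (x <==> ((!x) <==> x))
Then branch requires false; else branch requires (!x) && (x <==> ((!x) <==> x)).
Before the if: (!t) && ((!t) ==> ((!x) && (x <==> ((!x) <==> x))))
Then branch requires false; else branch requires (!t) && ((!t) ==> ((!x) && (x <==> ((!x) <==> x)))).
Before the if: (!x) && ((!x) ==> ((!t) && ((!t) ==> ((!x) && (x <==> ((!x) <==> x))))))
Answer: WP = (!x) && ((!x) ==> ((!t) && ((!t) ==> ((!x) && (x <==> ((!x) <==> x))))))


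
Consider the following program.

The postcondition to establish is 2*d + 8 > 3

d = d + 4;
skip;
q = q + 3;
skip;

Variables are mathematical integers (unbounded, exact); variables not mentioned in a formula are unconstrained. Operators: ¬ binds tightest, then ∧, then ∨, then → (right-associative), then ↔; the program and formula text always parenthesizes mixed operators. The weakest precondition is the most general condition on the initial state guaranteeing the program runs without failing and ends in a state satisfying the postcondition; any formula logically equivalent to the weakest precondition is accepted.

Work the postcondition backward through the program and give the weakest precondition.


Working backward. After the program, the postcondition 2*d + 8 > 3 must hold; in canonical form it is 2*d > -5.
Before skip: 2*d > -5
Before q := q + 3: 2*d > -5
Before skip: 2*d > -5
Before d := d + 4: 2*d > -13
Answer: WP = 2*d > -13


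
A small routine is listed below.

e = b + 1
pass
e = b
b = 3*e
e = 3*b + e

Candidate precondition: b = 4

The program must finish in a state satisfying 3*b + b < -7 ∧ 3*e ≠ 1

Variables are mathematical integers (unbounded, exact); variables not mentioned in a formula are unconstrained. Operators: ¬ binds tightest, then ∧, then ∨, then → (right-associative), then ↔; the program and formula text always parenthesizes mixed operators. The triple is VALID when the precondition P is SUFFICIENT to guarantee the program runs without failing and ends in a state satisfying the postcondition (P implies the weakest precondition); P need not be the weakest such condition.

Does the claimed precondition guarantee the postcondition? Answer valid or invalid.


Working backward. After the program, the postcondition 3*b + b < -7 ∧ 3*e ≠ 1 must hold; in canonical form it is 4*b < -7 ∧ 3*e ≠ 1.
Before e := 3*b + e: 4*b < -7 ∧ 9*b + 3*e ≠ 1
Before b := 3*e: 12*e < -7 ∧ 30*e ≠ 1
Before e := b: 12*b < -7 ∧ 30*b ≠ 1
Before skip: 12*b < -7 ∧ 30*b ≠ 1
Before e := b + 1: 12*b < -7 ∧ 30*b ≠ 1
The weakest precondition is 12*b < -7 ∧ 30*b ≠ 1.
Check whether b = 4 implies it.
Countermodel: at the initial state b = 4, the precondition holds but the weakest precondition fails.
Answer: invalid


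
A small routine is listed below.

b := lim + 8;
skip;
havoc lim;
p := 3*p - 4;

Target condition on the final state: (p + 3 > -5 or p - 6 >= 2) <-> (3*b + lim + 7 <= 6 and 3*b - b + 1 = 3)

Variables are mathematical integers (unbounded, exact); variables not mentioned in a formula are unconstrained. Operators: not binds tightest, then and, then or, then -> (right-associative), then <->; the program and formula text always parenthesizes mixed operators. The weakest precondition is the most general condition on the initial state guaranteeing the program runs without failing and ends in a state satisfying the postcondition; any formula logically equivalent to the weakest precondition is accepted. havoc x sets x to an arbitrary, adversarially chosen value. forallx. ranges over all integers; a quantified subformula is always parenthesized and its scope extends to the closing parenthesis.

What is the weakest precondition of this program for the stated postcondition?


Working backward. After the program, the postcondition (p + 3 > -5 or p - 6 >= 2) <-> (3*b + lim + 7 <= 6 and 3*b - b + 1 = 3) must hold; in canonical form it is (p > -8 or p >= 8) <-> (3*b + lim <= -1 and 2*b = 2).
Before p := 3*p - 4: (3*p > -4 or 3*p >= 12) <-> (3*b + lim <= -1 and 2*b = 2)
Before havoc lim: forall lim_1. ((3*p > -4 or 3*p >= 12) <-> (3*b + lim_1 <= -1 and 2*b = 2))
Before skip: forall lim_1. ((3*p > -4 or 3*p >= 12) <-> (3*b + lim_1 <= -1 and 2*b = 2))
Before b := lim + 8: forall lim_1. ((3*p > -4 or 3*p >= 12) <-> (3*lim + lim_1 <= -25 and 2*lim = -14))
Answer: WP = forall lim_1. ((3*p > -4 or 3*p >= 12) <-> (3*lim + lim_1 <= -25 and 2*lim = -14))


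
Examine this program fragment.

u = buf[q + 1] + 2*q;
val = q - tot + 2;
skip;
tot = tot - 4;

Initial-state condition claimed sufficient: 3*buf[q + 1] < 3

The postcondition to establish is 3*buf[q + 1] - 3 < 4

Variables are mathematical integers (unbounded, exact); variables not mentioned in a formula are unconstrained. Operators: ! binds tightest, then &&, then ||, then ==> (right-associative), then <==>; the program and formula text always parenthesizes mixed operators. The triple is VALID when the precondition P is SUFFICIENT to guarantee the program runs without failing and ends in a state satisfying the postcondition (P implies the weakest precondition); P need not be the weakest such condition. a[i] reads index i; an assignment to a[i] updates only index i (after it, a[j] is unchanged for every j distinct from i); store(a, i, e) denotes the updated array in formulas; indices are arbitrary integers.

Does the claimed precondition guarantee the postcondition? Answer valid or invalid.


Working backward. After the program, the postcondition 3*buf[q + 1] - 3 < 4 must hold; in canonical form it is 3*buf[q + 1] < 7.
Before tot := tot - 4: 3*buf[q + 1] < 7
Before skip: 3*buf[q + 1] < 7
Before val := q - tot + 2: 3*buf[q + 1] < 7
Before u := buf[q + 1] + 2*q: 3*buf[q + 1] < 7
The weakest precondition is 3*buf[q + 1] < 7.
Check whether 3*buf[q + 1] < 3 implies it.
Every state satisfying the precondition satisfies the weakest precondition: the implication holds.
Answer: valid


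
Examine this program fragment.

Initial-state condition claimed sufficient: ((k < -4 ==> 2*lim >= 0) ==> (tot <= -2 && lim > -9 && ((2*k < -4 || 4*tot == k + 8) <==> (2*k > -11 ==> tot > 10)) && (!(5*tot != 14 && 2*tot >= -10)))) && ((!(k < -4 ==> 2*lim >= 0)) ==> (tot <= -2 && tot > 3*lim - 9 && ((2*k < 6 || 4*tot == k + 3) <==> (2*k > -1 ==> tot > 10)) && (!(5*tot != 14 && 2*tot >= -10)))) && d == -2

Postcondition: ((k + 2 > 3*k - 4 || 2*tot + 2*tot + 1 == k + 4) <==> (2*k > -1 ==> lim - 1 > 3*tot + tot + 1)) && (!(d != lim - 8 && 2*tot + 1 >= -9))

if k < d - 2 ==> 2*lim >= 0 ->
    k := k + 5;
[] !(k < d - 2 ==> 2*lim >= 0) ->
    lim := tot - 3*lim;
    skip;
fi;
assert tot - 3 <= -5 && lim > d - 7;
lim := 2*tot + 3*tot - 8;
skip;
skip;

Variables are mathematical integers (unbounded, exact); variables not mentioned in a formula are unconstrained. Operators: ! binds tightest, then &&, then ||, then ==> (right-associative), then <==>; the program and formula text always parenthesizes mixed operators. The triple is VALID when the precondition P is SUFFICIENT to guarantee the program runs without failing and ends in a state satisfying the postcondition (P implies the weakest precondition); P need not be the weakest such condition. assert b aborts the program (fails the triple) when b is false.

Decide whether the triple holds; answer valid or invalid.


Working backward. After the program, the postcondition ((k + 2 > 3*k - 4 || 2*tot + 2*tot + 1 == k + 4) <==> (2*k > -1 ==> lim - 1 > 3*tot + tot + 1)) && (!(d != lim - 8 && 2*tot + 1 >= -9)) must hold; in canonical form it is ((2*k < 6 || 4*tot == k + 3) <==> (2*k > -1 ==> lim > 4*tot + 2)) && (!(d != lim - 8 && 2*tot >= -10)).
Before skip: ((2*k < 6 || 4*tot == k + 3) <==> (2*k > -1 ==> lim > 4*tot + 2)) && (!(d != lim - 8 && 2*tot >= -10))
Before skip: ((2*k < 6 || 4*tot == k + 3) <==> (2*k > -1 ==> lim > 4*tot + 2)) && (!(d != lim - 8 && 2*tot >= -10))
Before lim := 2*tot + 3*tot - 8: ((2*k < 6 || 4*tot == k + 3) <==> (2*k > -1 ==> tot > 10)) && (!(d != 5*tot - 16 && 2*tot >= -10))
Before assert tot - 3 <= -5 && lim > d - 7: tot <= -2 && lim > d - 7 && ((2*k < 6 || 4*tot == k + 3) <==> (2*k > -1 ==> tot > 10)) && (!(d != 5*tot - 16 && 2*tot >= -10))
Then branch requires tot <= -2 && lim > d - 7 && ((2*k < -4 || 4*tot == k + 8) <==> (2*k > -11 ==> tot > 10)) && (!(d != 5*tot - 16 && 2*tot >= -10)); else branch requires tot <= -2 && tot > d + 3*lim - 7 && ((2*k < 6 || 4*tot == k + 3) <==> (2*k > -1 ==> tot > 10)) && (!(d != 5*tot - 16 && 2*tot >= -10)).
Before the if: ((k < d - 2 ==> 2*lim >= 0) ==> (tot <= -2 && lim > d - 7 && ((2*k < -4 || 4*tot == k + 8) <==> (2*k > -11 ==> tot > 10)) && (!(d != 5*tot - 16 && 2*tot >= -10)))) && ((!(k < d - 2 ==> 2*lim >= 0)) ==> (tot <= -2 && tot > d + 3*lim - 7 && ((2*k < 6 || 4*tot == k + 3) <==> (2*k > -1 ==> tot > 10)) && (!(d != 5*tot - 16 && 2*tot >= -10))))
The weakest precondition is ((k < d - 2 ==> 2*lim >= 0) ==> (tot <= -2 && lim > d - 7 && ((2*k < -4 || 4*tot == k + 8) <==> (2*k > -11 ==> tot > 10)) && (!(d != 5*tot - 16 && 2*tot >= -10)))) && ((!(k < d - 2 ==> 2*lim >= 0)) ==> (tot <= -2 && tot > d + 3*lim - 7 && ((2*k < 6 || 4*tot == k + 3) <==> (2*k > -1 ==> tot > 10)) && (!(d != 5*tot - 16 && 2*tot >= -10)))).
Check whether ((k < -4 ==> 2*lim >= 0) ==> (tot <= -2 && lim > -9 && ((2*k < -4 || 4*tot == k + 8) <==> (2*k > -11 ==> tot > 10)) && (!(5*tot != 14 && 2*tot >= -10)))) && ((!(k < -4 ==> 2*lim >= 0)) ==> (tot <= -2 && tot > 3*lim - 9 && ((2*k < 6 || 4*tot == k + 3) <==> (2*k > -1 ==> tot > 10)) && (!(5*tot != 14 && 2*tot >= -10)))) && d == -2 implies it.
Every state satisfying the precondition satisfies the weakest precondition: the implication holds.
Answer: valid


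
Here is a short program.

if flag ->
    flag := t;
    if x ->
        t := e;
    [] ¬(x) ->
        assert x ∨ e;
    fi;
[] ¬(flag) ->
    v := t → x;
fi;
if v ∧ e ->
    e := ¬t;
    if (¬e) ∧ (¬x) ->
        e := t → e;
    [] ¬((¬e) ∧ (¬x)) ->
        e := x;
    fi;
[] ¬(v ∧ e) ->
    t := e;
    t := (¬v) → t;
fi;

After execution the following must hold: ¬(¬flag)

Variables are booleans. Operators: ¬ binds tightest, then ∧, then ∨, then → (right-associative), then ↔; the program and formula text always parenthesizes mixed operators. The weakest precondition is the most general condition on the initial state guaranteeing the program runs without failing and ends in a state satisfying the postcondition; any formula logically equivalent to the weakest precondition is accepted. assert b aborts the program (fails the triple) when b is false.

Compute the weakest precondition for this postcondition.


Working backward. After the program, the postcondition ¬(¬flag) must hold; in canonical form it is flag.
Then branch requires ((t ∧ (¬x)) → flag) ∧ ((¬(t ∧ (¬x))) → flag); else branch requires flag.
Before the if: ((v ∧ e) → (((t ∧ (¬x)) → flag) ∧ ((¬(t ∧ (¬x))) → flag))) ∧ ((¬(v ∧ e)) → flag)
Then branch requires (x → (((v ∧ e) → (((e ∧ (¬x)) → t) ∧ ((¬(e ∧ (¬x))) → t))) ∧ ((¬(v ∧ e)) → t))) ∧ ((¬x) → ((x ∨ e) ∧ ((v ∧ e) → (((t ∧ (¬x)) → t) ∧ ((¬(t ∧ (¬x))) → t))) ∧ ((¬(v ∧ e)) → t))); else branch requires (((t → x) ∧ e) → (((t ∧ (¬x)) → flag) ∧ ((¬(t ∧ (¬x))) → flag))) ∧ ((¬((t → x) ∧ e)) → flag).
Before the if: (flag → ((x → (((v ∧ e) → (((e ∧ (¬x)) → t) ∧ ((¬(e ∧ (¬x))) → t))) ∧ ((¬(v ∧ e)) → t))) ∧ ((¬x) → ((x ∨ e) ∧ ((v ∧ e) → (((t ∧ (¬x)) → t) ∧ ((¬(t ∧ (¬x))) → t))) ∧ ((¬(v ∧ e)) → t))))) ∧ ((¬flag) → ((((t → x) ∧ e) → (((t ∧ (¬x)) → flag) ∧ ((¬(t ∧ (¬x))) → flag))) ∧ ((¬((t → x) ∧ e)) → flag)))
Answer: WP = (flag → ((x → (((v ∧ e) → (((e ∧ (¬x)) → t) ∧ ((¬(e ∧ (¬x))) → t))) ∧ ((¬(v ∧ e)) → t))) ∧ ((¬x) → ((x ∨ e) ∧ ((v ∧ e) → (((t ∧ (¬x)) → t) ∧ ((¬(t ∧ (¬x))) → t))) ∧ ((¬(v ∧ e)) → t))))) ∧ ((¬flag) → ((((t → x) ∧ e) → (((t ∧ (¬x)) → flag) ∧ ((¬(t ∧ (¬x))) → flag))) ∧ ((¬((t → x) ∧ e)) → flag)))


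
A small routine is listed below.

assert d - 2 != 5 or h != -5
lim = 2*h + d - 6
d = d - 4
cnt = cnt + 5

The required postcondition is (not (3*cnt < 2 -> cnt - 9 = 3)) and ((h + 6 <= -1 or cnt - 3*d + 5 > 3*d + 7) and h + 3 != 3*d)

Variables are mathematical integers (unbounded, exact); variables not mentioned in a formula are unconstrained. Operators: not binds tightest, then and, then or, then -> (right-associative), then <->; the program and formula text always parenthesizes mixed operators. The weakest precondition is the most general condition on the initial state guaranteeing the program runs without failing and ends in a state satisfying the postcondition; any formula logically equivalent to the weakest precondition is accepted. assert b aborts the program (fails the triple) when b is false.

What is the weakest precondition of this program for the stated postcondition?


Working backward. After the program, the postcondition (not (3*cnt < 2 -> cnt - 9 = 3)) and ((h + 6 <= -1 or cnt - 3*d + 5 > 3*d + 7) and h + 3 != 3*d) must hold; in canonical form it is (not (3*cnt < 2 -> cnt = 12)) and (h <= -7 or cnt > 6*d + 2) and h != 3*d - 3.
Before cnt := cnt + 5: (not (3*cnt < -13 -> cnt = 7)) and (h <= -7 or cnt > 6*d - 3) and h != 3*d - 3
Before d := d - 4: (not (3*cnt < -13 -> cnt = 7)) and (h <= -7 or cnt > 6*d - 27) and h != 3*d - 15
Before lim := 2*h + d - 6: (not (3*cnt < -13 -> cnt = 7)) and (h <= -7 or cnt > 6*d - 27) and h != 3*d - 15
Before assert d - 2 != 5 or h != -5: (d != 7 or h != -5) and (not (3*cnt < -13 -> cnt = 7)) and (h <= -7 or cnt > 6*d - 27) and h != 3*d - 15
Answer: WP = (d != 7 or h != -5) and (not (3*cnt < -13 -> cnt = 7)) and (h <= -7 or cnt > 6*d - 27) and h != 3*d - 15


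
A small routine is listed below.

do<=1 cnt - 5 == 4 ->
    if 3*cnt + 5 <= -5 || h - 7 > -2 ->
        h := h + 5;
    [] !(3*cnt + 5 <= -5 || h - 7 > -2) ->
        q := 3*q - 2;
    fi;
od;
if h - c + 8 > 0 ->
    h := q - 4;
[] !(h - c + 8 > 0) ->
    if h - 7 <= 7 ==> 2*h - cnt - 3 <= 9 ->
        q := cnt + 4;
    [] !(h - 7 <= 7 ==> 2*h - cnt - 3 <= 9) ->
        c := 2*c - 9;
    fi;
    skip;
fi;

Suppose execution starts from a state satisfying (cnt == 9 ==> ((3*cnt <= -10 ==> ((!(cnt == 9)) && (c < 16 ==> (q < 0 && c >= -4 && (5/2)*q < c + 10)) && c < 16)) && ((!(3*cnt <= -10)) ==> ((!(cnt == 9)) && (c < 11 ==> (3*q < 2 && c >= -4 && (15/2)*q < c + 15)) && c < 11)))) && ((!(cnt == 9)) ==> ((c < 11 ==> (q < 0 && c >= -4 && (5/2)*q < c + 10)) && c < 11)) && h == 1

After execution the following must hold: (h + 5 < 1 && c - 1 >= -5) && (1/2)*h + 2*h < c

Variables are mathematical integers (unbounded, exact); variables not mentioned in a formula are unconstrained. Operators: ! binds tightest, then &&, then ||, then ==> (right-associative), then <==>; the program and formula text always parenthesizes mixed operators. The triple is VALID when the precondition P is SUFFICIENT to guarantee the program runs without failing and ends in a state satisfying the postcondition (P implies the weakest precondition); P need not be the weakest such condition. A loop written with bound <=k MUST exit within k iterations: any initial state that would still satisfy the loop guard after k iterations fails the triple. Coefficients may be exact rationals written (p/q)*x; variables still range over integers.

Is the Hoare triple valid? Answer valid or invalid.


Working backward. After the program, the postcondition (h + 5 < 1 && c - 1 >= -5) && (1/2)*h + 2*h < c must hold; in canonical form it is h < -4 && c >= -4 && (5/2)*h < c.
Then branch requires q < 0 && c >= -4 && (5/2)*q < c + 10; else branch requires ((h <= 14 ==> 2*h <= cnt + 12) ==> (h < -4 && c >= -4 && (5/2)*h < c)) && ((!(h <= 14 ==> 2*h <= cnt + 12)) ==> (h < -4 && 2*c >= 5 && (5/2)*h < 2*c - 9)).
Before the if: (h > c - 8 ==> (q < 0 && c >= -4 && (5/2)*q < c + 10)) && ((!(h > c - 8)) ==> (((h <= 14 ==> 2*h <= cnt + 12) ==> (h < -4 && c >= -4 && (5/2)*h < c)) && ((!(h <= 14 ==> 2*h <= cnt + 12)) ==> (h < -4 && 2*c >= 5 && (5/2)*h < 2*c - 9))))
Before the loop (bound <=1), unroll the exhaustion recursion (WP_0 = exit-now case; WP_j = one more guarded iteration, up to j = 1):
  WP_0: (!(cnt == 9)) && (h > c - 8 ==> (q < 0 && c >= -4 && (5/2)*q < c + 10)) && ((!(h > c - 8)) ==> (((h <= 14 ==> 2*h <= cnt + 12) ==> (h < -4 && c >= -4 && (5/2)*h < c)) && ((!(h <= 14 ==> 2*h <= cnt + 12)) ==> (h < -4 && 2*c >= 5 && (5/2)*h < 2*c - 9))))
  WP_1: (cnt == 9 ==> (((3*cnt <= -10 || h > 5) ==> ((!(cnt == 9)) && (h > c - 13 ==> (q < 0 && c >= -4 && (5/2)*q < c + 10)) && ((!(h > c - 13)) ==> (((h <= 9 ==> 2*h <= cnt + 2) ==> (h < -9 && c >= -4 && (5/2)*h < c - 25/2)) && ((!(h <= 9 ==> 2*h <= cnt + 2)) ==> (h < -9 && 2*c >= 5 && (5/2)*h < 2*c - 43/2)))))) && ((!(3*cnt <= -10 || h > 5)) ==> ((!(cnt == 9)) && (h > c - 8 ==> (3*q < 2 && c >= -4 && (15/2)*q < c + 15)) && ((!(h > c - 8)) ==> (((h <= 14 ==> 2*h <= cnt + 12) ==> (h < -4 && c >= -4 && (5/2)*h < c)) && ((!(h <= 14 ==> 2*h <= cnt + 12)) ==> (h < -4 && 2*c >= 5 && (5/2)*h < 2*c - 9)))))))) && ((!(cnt == 9)) ==> ((h > c - 8 ==> (q < 0 && c >= -4 && (5/2)*q < c + 10)) && ((!(h > c - 8)) ==> (((h <= 14 ==> 2*h <= cnt + 12) ==> (h < -4 && c >= -4 && (5/2)*h < c)) && ((!(h <= 14 ==> 2*h <= cnt + 12)) ==> (h < -4 && 2*c >= 5 && (5/2)*h < 2*c - 9))))))
So before the loop: (cnt == 9 ==> (((3*cnt <= -10 || h > 5) ==> ((!(cnt == 9)) && (h > c - 13 ==> (q < 0 && c >= -4 && (5/2)*q < c + 10)) && ((!(h > c - 13)) ==> (((h <= 9 ==> 2*h <= cnt + 2) ==> (h < -9 && c >= -4 && (5/2)*h < c - 25/2)) && ((!(h <= 9 ==> 2*h <= cnt + 2)) ==> (h < -9 && 2*c >= 5 && (5/2)*h < 2*c - 43/2)))))) && ((!(3*cnt <= -10 || h > 5)) ==> ((!(cnt == 9)) && (h > c - 8 ==> (3*q < 2 && c >= -4 && (15/2)*q < c + 15)) && ((!(h > c - 8)) ==> (((h <= 14 ==> 2*h <= cnt + 12) ==> (h < -4 && c >= -4 && (5/2)*h < c)) && ((!(h <= 14 ==> 2*h <= cnt + 12)) ==> (h < -4 && 2*c >= 5 && (5/2)*h < 2*c - 9)))))))) && ((!(cnt == 9)) ==> ((h > c - 8 ==> (q < 0 && c >= -4 && (5/2)*q < c + 10)) && ((!(h > c - 8)) ==> (((h <= 14 ==> 2*h <= cnt + 12) ==> (h < -4 && c >= -4 && (5/2)*h < c)) && ((!(h <= 14 ==> 2*h <= cnt + 12)) ==> (h < -4 && 2*c >= 5 && (5/2)*h < 2*c - 9))))))
The weakest precondition is (cnt == 9 ==> (((3*cnt <= -10 || h > 5) ==> ((!(cnt == 9)) && (h > c - 13 ==> (q < 0 && c >= -4 && (5/2)*q < c + 10)) && ((!(h > c - 13)) ==> (((h <= 9 ==> 2*h <= cnt + 2) ==> (h < -9 && c >= -4 && (5/2)*h < c - 25/2)) && ((!(h <= 9 ==> 2*h <= cnt + 2)) ==> (h < -9 && 2*c >= 5 && (5/2)*h < 2*c - 43/2)))))) && ((!(3*cnt <= -10 || h > 5)) ==> ((!(cnt == 9)) && (h > c - 8 ==> (3*q < 2 && c >= -4 && (15/2)*q < c + 15)) && ((!(h > c - 8)) ==> (((h <= 14 ==> 2*h <= cnt + 12) ==> (h < -4 && c >= -4 && (5/2)*h < c)) && ((!(h <= 14 ==> 2*h <= cnt + 12)) ==> (h < -4 && 2*c >= 5 && (5/2)*h < 2*c - 9)))))))) && ((!(cnt == 9)) ==> ((h > c - 8 ==> (q < 0 && c >= -4 && (5/2)*q < c + 10)) && ((!(h > c - 8)) ==> (((h <= 14 ==> 2*h <= cnt + 12) ==> (h < -4 && c >= -4 && (5/2)*h < c)) && ((!(h <= 14 ==> 2*h <= cnt + 12)) ==> (h < -4 && 2*c >= 5 && (5/2)*h < 2*c - 9)))))).
Check whether (cnt == 9 ==> ((3*cnt <= -10 ==> ((!(cnt == 9)) && (c < 16 ==> (q < 0 && c >= -4 && (5/2)*q < c + 10)) && c < 16)) && ((!(3*cnt <= -10)) ==> ((!(cnt == 9)) && (c < 11 ==> (3*q < 2 && c >= -4 && (15/2)*q < c + 15)) && c < 11)))) && ((!(cnt == 9)) ==> ((c < 11 ==> (q < 0 && c >= -4 && (5/2)*q < c + 10)) && c < 11)) && h == 1 implies it.
Countermodel: at the initial state c = 9, cnt = 10, h = 1, q = -1, the precondition holds but the weakest precondition fails.
Answer: invalid
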